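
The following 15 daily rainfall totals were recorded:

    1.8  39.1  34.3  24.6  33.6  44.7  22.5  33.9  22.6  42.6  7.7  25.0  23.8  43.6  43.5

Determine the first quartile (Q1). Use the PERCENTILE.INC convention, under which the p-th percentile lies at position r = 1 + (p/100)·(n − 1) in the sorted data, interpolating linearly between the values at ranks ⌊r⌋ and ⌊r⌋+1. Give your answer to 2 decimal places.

23.20

Sorted: 1.8, 7.7, 22.5, 22.6, 23.8, 24.6, 25.0, 33.6, 33.9, 34.3, 39.1, 42.6, 43.5, 43.6, 44.7.
n = 15.
r = 1 + (25/100)·(15 − 1) = 1 + 3.5 = 4.5.
Rank 4 is 22.6 and rank 5 is 23.8.
Interpolate: 22.6 + 0.5·(23.8 − 22.6) = 22.6 + 0.5·1.2 = 23.2.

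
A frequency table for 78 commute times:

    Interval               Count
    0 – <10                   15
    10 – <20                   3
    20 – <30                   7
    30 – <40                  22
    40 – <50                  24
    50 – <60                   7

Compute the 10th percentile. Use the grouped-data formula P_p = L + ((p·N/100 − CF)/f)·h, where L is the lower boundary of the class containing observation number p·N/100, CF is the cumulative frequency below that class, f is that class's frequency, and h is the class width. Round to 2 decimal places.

5.20

N = 78; target position k = 10/100 · 78 = 7.8.
Cumulative frequencies: 15, 18, 25, 47, 71, 78.
Observation 7.8 falls in the class 0 – <10.
L = 0, CF = 0, f = 15, h = 10.
P10 = 0 + ((7.8 − 0)/15)·10 = 0 + 5.2 = 5.2.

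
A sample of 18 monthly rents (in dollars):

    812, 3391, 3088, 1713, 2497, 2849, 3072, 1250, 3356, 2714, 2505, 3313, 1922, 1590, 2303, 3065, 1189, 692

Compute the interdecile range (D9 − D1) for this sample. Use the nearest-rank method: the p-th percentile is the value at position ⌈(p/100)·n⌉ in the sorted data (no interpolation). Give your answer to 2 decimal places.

2544.00

Sorted: 692, 812, 1189, 1250, 1590, 1713, 1922, 2303, 2497, 2505, 2714, 2849, 3065, 3072, 3088, 3313, 3356, 3391.
n = 18.
P10: rank ⌈10/100·18⌉ = 2 → 812.
P90: rank ⌈90/100·18⌉ = 17 → 3356.
Difference: 3356 − 812 = 2544.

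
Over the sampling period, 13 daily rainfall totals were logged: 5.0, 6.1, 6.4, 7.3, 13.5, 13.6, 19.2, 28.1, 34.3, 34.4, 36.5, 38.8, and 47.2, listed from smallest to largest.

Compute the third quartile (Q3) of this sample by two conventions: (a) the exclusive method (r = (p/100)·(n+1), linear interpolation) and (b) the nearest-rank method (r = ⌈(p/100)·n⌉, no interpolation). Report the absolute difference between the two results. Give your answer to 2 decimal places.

n = 13.
(a) r = 10.5; between ranks 10 (34.4) and 11 (36.5): 35.45.
(b) the nearest-rank method: rank 10 → 34.4.
|35.45 − 34.4| = 1.05.

1.05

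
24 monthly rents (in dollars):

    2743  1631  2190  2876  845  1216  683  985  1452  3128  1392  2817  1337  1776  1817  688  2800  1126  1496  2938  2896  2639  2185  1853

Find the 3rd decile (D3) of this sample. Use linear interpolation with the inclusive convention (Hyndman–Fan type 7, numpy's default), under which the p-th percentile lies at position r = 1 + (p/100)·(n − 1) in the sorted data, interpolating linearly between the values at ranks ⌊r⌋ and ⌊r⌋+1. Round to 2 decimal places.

1386.50

Sorted: 683, 688, 845, 985, 1126, 1216, 1337, 1392, 1452, 1496, 1631, 1776, 1817, 1853, 2185, 2190, 2639, 2743, 2800, 2817, 2876, 2896, 2938, 3128.
n = 24.
r = 1 + (30/100)·(24 − 1) = 1 + 6.9 = 7.9.
Rank 7 is 1337 and rank 8 is 1392.
Interpolate: 1337 + 0.9·(1392 − 1337) = 1337 + 0.9·55 = 1386.5.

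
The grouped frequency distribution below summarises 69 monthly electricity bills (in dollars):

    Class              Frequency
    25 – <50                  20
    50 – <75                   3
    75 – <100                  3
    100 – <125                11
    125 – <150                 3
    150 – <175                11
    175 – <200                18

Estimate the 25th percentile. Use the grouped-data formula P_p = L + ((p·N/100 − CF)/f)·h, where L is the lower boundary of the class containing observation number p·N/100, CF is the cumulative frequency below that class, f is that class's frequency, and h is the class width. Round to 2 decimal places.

N = 69; target position k = 25/100 · 69 = 17.25.
Cumulative frequencies: 20, 23, 26, 37, 40, 51, 69.
Observation 17.25 falls in the class 25 – <50.
L = 25, CF = 0, f = 20, h = 25.
P25 = 25 + ((17.25 − 0)/20)·25 = 25 + 21.5625 = 46.5625.

46.56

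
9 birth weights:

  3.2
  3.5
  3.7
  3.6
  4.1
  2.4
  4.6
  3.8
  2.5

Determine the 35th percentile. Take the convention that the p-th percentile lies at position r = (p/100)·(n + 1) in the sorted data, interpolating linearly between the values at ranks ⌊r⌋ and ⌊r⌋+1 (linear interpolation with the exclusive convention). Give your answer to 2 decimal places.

Sorted: 2.4, 2.5, 3.2, 3.5, 3.6, 3.7, 3.8, 4.1, 4.6.
n = 9.
r = (35/100)·(9 + 1) = 3.5.
Rank 3 is 3.2 and rank 4 is 3.5.
Interpolate: 3.2 + 0.5·(3.5 − 3.2) = 3.2 + 0.5·0.3 = 3.35.

3.35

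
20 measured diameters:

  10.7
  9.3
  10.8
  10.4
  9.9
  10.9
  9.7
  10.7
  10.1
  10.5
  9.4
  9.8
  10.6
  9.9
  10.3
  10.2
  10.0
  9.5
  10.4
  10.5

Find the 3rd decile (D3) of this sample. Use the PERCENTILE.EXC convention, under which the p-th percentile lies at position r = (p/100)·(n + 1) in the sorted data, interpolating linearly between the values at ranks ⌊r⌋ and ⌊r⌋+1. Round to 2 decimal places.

Sorted: 9.3, 9.4, 9.5, 9.7, 9.8, 9.9, 9.9, 10.0, 10.1, 10.2, 10.3, 10.4, 10.4, 10.5, 10.5, 10.6, 10.7, 10.7, 10.8, 10.9.
n = 20.
r = (30/100)·(20 + 1) = 6.3.
Rank 6 is 9.9 and rank 7 is 9.9.
Interpolate: 9.9 + 0.3·(9.9 − 9.9) = 9.9 + 0.3·0 = 9.9.

9.90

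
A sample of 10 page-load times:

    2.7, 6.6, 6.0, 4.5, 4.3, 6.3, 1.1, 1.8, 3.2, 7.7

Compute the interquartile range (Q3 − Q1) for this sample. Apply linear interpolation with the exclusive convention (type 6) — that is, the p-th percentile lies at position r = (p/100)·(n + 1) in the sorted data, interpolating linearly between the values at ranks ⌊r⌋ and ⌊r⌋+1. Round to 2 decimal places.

3.90

Sorted: 1.1, 1.8, 2.7, 3.2, 4.3, 4.5, 6.0, 6.3, 6.6, 7.7.
n = 10.
P25: r = 2.75; ranks 2–3 are 1.8, 2.7; interpolating gives 2.475.
P75: r = 8.25; ranks 8–9 are 6.3, 6.6; interpolating gives 6.375.
Difference: 6.375 − 2.475 = 3.9.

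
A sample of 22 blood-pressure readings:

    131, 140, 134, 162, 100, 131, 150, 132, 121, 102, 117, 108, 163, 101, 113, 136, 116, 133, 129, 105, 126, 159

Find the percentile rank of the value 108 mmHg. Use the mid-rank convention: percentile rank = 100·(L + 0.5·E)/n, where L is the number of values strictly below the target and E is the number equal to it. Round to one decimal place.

Sorted: 100, 101, 102, 105, 108, 113, 116, 117, 121, 126, 129, 131, 131, 132, 133, 134, 136, 140, 150, 159, 162, 163.
Count below 108: L = 4; count equal: E = 1; n = 22.
Percentile rank = 100·(4 + 0.5·1)/22 = 100·4.5/22 = 20.45.

20.5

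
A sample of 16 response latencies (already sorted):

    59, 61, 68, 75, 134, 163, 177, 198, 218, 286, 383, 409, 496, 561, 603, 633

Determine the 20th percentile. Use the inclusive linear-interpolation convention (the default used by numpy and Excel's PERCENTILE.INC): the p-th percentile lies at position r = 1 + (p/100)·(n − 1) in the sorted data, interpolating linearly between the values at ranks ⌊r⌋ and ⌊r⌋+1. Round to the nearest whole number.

75

n = 16.
r = 1 + (20/100)·(16 − 1) = 1 + 3 = 4.
r is an integer, so P20 is the value at rank 4: 75.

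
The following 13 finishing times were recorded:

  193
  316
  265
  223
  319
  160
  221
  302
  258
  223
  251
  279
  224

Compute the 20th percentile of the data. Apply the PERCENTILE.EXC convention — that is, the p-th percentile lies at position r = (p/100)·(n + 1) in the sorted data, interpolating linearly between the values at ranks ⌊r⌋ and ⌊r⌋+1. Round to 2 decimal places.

215.40

Sorted: 160, 193, 221, 223, 223, 224, 251, 258, 265, 279, 302, 316, 319.
n = 13.
r = (20/100)·(13 + 1) = 2.8.
Rank 2 is 193 and rank 3 is 221.
Interpolate: 193 + 0.8·(221 − 193) = 193 + 0.8·28 = 215.4.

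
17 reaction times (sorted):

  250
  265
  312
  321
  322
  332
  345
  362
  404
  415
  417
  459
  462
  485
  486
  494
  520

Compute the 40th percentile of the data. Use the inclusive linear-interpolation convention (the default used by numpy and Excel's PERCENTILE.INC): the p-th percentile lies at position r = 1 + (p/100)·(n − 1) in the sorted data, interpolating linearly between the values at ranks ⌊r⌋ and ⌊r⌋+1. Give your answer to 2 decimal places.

351.80

n = 17.
r = 1 + (40/100)·(17 − 1) = 1 + 6.4 = 7.4.
Rank 7 is 345 and rank 8 is 362.
Interpolate: 345 + 0.4·(362 − 345) = 345 + 0.4·17 = 351.8.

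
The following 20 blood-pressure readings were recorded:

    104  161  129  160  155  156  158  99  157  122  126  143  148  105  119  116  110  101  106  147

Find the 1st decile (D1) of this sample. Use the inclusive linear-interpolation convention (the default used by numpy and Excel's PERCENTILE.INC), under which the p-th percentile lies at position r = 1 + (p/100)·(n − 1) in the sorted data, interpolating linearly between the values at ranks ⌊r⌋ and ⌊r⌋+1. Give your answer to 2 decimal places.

Sorted: 99, 101, 104, 105, 106, 110, 116, 119, 122, 126, 129, 143, 147, 148, 155, 156, 157, 158, 160, 161.
n = 20.
r = 1 + (10/100)·(20 − 1) = 1 + 1.9 = 2.9.
Rank 2 is 101 and rank 3 is 104.
Interpolate: 101 + 0.9·(104 − 101) = 101 + 0.9·3 = 103.7.

103.70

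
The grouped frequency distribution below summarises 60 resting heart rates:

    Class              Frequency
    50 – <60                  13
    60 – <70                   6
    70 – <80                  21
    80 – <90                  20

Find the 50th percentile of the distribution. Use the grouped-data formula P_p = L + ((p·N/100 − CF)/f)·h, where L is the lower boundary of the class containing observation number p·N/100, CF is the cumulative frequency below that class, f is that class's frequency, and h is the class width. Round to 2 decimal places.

N = 60; target position k = 50/100 · 60 = 30.
Cumulative frequencies: 13, 19, 40, 60.
Observation 30 falls in the class 70 – <80.
L = 70, CF = 19, f = 21, h = 10.
P50 = 70 + ((30 − 19)/21)·10 = 70 + 5.2381 = 75.2381.

75.24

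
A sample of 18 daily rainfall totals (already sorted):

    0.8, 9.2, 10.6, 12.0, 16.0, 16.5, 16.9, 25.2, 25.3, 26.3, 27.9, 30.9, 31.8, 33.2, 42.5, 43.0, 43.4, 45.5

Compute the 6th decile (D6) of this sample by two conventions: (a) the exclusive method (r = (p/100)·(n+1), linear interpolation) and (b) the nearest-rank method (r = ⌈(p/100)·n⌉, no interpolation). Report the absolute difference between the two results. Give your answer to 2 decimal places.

1.20

n = 18.
(a) r = 11.4; between ranks 11 (27.9) and 12 (30.9): 29.1.
(b) the nearest-rank method: rank 11 → 27.9.
|29.1 − 27.9| = 1.2.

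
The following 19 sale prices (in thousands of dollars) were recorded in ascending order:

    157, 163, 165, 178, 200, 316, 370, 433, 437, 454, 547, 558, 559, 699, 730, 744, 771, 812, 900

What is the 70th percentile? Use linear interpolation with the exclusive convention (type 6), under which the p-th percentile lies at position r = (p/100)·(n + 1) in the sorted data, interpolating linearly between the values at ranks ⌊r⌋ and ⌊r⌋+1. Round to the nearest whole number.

699

n = 19.
r = (70/100)·(19 + 1) = 14.
r is an integer, so P70 is the value at rank 14: 699.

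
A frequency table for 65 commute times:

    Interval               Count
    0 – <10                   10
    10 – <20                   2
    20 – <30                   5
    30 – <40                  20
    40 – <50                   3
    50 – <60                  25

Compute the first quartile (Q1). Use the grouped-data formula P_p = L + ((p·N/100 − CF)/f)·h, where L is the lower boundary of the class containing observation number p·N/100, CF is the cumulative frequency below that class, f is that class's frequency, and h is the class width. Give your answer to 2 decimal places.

28.50

N = 65; target position k = 25/100 · 65 = 16.25.
Cumulative frequencies: 10, 12, 17, 37, 40, 65.
Observation 16.25 falls in the class 20 – <30.
L = 20, CF = 12, f = 5, h = 10.
P25 = 20 + ((16.25 − 12)/5)·10 = 20 + 8.5 = 28.5.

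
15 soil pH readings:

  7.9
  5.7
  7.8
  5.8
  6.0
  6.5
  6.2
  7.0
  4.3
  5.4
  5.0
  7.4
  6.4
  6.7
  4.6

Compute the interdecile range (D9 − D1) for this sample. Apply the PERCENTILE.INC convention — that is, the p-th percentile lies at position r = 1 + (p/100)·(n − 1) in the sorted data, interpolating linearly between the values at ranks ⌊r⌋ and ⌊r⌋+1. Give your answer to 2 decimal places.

Sorted: 4.3, 4.6, 5.0, 5.4, 5.7, 5.8, 6.0, 6.2, 6.4, 6.5, 6.7, 7.0, 7.4, 7.8, 7.9.
n = 15.
P10: r = 2.4; ranks 2–3 are 4.6, 5.0; interpolating gives 4.76.
P90: r = 13.6; ranks 13–14 are 7.4, 7.8; interpolating gives 7.64.
Difference: 7.64 − 4.76 = 2.88.

2.88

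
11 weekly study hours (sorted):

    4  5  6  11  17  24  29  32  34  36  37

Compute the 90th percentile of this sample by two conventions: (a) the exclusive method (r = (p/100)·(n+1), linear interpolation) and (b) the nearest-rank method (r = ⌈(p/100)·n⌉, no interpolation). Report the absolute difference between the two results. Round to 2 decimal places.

0.80

n = 11.
(a) r = 10.8; between ranks 10 (36) and 11 (37): 36.8.
(b) the nearest-rank method: rank 10 → 36.
|36.8 − 36| = 0.8.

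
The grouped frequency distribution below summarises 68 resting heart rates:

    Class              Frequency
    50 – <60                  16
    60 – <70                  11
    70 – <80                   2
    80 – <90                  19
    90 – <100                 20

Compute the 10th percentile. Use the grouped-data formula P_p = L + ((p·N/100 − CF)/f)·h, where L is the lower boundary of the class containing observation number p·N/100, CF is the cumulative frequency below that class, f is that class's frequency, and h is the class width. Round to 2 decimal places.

N = 68; target position k = 10/100 · 68 = 6.8.
Cumulative frequencies: 16, 27, 29, 48, 68.
Observation 6.8 falls in the class 50 – <60.
L = 50, CF = 0, f = 16, h = 10.
P10 = 50 + ((6.8 − 0)/16)·10 = 50 + 4.25 = 54.25.

54.25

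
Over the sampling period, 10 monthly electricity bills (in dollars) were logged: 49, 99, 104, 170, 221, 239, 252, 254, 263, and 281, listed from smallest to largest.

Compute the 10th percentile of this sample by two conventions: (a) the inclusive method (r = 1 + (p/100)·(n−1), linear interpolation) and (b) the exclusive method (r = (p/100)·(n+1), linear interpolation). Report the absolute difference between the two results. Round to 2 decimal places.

40.00

n = 10.
(a) r = 1.9; between ranks 1 (49) and 2 (99): 94.
(b) r = 1.1; between ranks 1 (49) and 2 (99): 54.
|94 − 54| = 40.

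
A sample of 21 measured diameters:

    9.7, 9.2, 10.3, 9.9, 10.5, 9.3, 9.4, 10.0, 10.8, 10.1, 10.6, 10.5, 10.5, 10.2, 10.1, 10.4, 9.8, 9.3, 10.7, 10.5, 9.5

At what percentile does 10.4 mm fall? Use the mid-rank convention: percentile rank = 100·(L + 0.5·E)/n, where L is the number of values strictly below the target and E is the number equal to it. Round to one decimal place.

64.3

Sorted: 9.2, 9.3, 9.3, 9.4, 9.5, 9.7, 9.8, 9.9, 10.0, 10.1, 10.1, 10.2, 10.3, 10.4, 10.5, 10.5, 10.5, 10.5, 10.6, 10.7, 10.8.
Count below 10.4: L = 13; count equal: E = 1; n = 21.
Percentile rank = 100·(13 + 0.5·1)/21 = 100·13.5/21 = 64.29.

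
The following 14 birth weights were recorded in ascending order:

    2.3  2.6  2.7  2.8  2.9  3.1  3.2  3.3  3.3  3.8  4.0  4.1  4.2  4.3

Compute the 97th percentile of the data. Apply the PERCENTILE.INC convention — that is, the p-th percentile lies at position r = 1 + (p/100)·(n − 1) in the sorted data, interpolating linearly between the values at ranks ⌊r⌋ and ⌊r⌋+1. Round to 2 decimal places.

4.26

n = 14.
r = 1 + (97/100)·(14 − 1) = 1 + 12.61 = 13.61.
Rank 13 is 4.2 and rank 14 is 4.3.
Interpolate: 4.2 + 0.61·(4.3 − 4.2) = 4.2 + 0.61·0.1 = 4.261.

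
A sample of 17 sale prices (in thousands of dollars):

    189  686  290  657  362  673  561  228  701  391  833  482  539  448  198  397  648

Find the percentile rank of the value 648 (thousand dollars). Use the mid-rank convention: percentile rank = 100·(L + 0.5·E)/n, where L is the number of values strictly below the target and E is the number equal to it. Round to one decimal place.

Sorted: 189, 198, 228, 290, 362, 391, 397, 448, 482, 539, 561, 648, 657, 673, 686, 701, 833.
Count below 648: L = 11; count equal: E = 1; n = 17.
Percentile rank = 100·(11 + 0.5·1)/17 = 100·11.5/17 = 67.65.

67.6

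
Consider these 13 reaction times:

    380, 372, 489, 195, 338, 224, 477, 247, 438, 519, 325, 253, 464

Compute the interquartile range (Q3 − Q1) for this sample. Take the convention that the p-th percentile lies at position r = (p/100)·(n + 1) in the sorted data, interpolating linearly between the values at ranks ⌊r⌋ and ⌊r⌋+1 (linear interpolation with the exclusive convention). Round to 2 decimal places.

Sorted: 195, 224, 247, 253, 325, 338, 372, 380, 438, 464, 477, 489, 519.
n = 13.
P25: r = 3.5; ranks 3–4 are 247, 253; interpolating gives 250.
P75: r = 10.5; ranks 10–11 are 464, 477; interpolating gives 470.5.
Difference: 470.5 − 250 = 220.5.

220.50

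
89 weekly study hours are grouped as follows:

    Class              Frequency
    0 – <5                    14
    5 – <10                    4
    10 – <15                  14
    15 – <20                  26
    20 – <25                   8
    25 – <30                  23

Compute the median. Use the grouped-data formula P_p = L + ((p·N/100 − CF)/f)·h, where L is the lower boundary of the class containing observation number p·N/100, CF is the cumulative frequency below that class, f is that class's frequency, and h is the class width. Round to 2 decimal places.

17.40

N = 89; target position k = 50/100 · 89 = 44.5.
Cumulative frequencies: 14, 18, 32, 58, 66, 89.
Observation 44.5 falls in the class 15 – <20.
L = 15, CF = 32, f = 26, h = 5.
P50 = 15 + ((44.5 − 32)/26)·5 = 15 + 2.40385 = 17.4038.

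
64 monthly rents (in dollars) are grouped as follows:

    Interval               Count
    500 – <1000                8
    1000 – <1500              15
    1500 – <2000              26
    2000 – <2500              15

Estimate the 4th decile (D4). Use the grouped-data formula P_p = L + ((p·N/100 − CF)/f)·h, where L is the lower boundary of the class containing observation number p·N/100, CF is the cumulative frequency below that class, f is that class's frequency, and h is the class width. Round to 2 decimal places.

N = 64; target position k = 40/100 · 64 = 25.6.
Cumulative frequencies: 8, 23, 49, 64.
Observation 25.6 falls in the class 1500 – <2000.
L = 1500, CF = 23, f = 26, h = 500.
P40 = 1500 + ((25.6 − 23)/26)·500 = 1500 + 50 = 1550.

1550.00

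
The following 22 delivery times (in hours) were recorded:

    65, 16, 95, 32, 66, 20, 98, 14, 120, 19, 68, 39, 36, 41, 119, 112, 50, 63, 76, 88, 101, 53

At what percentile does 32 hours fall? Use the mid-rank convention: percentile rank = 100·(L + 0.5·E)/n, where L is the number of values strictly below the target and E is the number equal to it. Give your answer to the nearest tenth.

20.5

Sorted: 14, 16, 19, 20, 32, 36, 39, 41, 50, 53, 63, 65, 66, 68, 76, 88, 95, 98, 101, 112, 119, 120.
Count below 32: L = 4; count equal: E = 1; n = 22.
Percentile rank = 100·(4 + 0.5·1)/22 = 100·4.5/22 = 20.45.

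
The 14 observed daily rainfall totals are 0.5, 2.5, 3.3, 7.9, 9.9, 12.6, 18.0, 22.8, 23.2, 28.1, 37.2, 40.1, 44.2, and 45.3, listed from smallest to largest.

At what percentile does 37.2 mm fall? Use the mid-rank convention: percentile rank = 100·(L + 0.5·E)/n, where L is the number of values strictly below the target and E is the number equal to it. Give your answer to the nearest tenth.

Count below 37.2: L = 10; count equal: E = 1; n = 14.
Percentile rank = 100·(10 + 0.5·1)/14 = 100·10.5/14 = 75.

75.0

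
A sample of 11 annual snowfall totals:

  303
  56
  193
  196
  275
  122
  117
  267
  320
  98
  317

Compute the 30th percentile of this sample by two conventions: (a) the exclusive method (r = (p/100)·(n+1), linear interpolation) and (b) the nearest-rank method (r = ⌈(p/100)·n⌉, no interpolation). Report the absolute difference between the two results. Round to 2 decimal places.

Sorted: 56, 98, 117, 122, 193, 196, 267, 275, 303, 317, 320.
n = 11.
(a) r = 3.6; between ranks 3 (117) and 4 (122): 120.
(b) the nearest-rank method: rank 4 → 122.
|120 − 122| = 2.

2.00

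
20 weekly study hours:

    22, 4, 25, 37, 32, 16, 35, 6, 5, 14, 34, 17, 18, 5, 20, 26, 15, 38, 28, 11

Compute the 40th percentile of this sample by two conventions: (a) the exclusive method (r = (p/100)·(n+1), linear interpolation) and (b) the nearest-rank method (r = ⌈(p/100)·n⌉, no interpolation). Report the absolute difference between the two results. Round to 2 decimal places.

0.40

Sorted: 4, 5, 5, 6, 11, 14, 15, 16, 17, 18, 20, 22, 25, 26, 28, 32, 34, 35, 37, 38.
n = 20.
(a) r = 8.4; between ranks 8 (16) and 9 (17): 16.4.
(b) the nearest-rank method: rank 8 → 16.
|16.4 − 16| = 0.4.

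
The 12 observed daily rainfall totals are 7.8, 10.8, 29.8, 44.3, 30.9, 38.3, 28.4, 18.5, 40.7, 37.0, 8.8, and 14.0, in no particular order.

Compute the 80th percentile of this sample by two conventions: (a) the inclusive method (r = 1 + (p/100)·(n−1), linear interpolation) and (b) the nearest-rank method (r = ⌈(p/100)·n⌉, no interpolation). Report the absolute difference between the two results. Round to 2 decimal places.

0.26

Sorted: 7.8, 8.8, 10.8, 14.0, 18.5, 28.4, 29.8, 30.9, 37.0, 38.3, 40.7, 44.3.
n = 12.
(a) r = 9.8; between ranks 9 (37.0) and 10 (38.3): 38.04.
(b) the nearest-rank method: rank 10 → 38.3.
|38.04 − 38.3| = 0.26.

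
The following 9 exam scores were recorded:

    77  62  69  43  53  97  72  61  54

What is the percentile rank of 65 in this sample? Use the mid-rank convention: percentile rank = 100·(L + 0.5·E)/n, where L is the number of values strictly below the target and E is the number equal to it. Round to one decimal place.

Sorted: 43, 53, 54, 61, 62, 69, 72, 77, 97.
Count below 65: L = 5; count equal: E = 0; n = 9.
Percentile rank = 100·(5 + 0.5·0)/9 = 100·5/9 = 55.56.

55.6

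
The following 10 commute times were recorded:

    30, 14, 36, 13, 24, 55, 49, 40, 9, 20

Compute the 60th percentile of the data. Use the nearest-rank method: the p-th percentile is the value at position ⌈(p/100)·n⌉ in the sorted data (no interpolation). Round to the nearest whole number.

30

Sorted: 9, 13, 14, 20, 24, 30, 36, 40, 49, 55.
n = 10.
Position = ⌈60/100 · 10⌉ = ⌈6⌉ = 6.
The value at rank 6 is 30.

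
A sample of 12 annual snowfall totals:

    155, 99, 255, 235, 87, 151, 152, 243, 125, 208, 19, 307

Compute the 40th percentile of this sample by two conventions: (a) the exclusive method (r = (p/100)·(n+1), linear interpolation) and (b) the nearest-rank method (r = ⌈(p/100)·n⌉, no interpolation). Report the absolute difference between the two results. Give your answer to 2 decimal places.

0.20

Sorted: 19, 87, 99, 125, 151, 152, 155, 208, 235, 243, 255, 307.
n = 12.
(a) r = 5.2; between ranks 5 (151) and 6 (152): 151.2.
(b) the nearest-rank method: rank 5 → 151.
|151.2 − 151| = 0.2.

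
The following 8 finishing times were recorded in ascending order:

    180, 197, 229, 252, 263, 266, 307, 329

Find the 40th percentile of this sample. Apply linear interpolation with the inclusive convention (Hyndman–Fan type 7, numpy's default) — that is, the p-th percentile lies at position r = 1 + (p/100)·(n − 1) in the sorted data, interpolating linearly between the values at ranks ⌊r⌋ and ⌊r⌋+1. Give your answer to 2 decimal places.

247.40

n = 8.
r = 1 + (40/100)·(8 − 1) = 1 + 2.8 = 3.8.
Rank 3 is 229 and rank 4 is 252.
Interpolate: 229 + 0.8·(252 − 229) = 229 + 0.8·23 = 247.4.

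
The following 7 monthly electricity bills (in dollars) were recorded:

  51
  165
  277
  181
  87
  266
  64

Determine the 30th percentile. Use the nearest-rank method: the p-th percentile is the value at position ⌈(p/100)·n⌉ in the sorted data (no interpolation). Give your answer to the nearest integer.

87

Sorted: 51, 64, 87, 165, 181, 266, 277.
n = 7.
Position = ⌈30/100 · 7⌉ = ⌈2.1⌉ = 3.
The value at rank 3 is 87.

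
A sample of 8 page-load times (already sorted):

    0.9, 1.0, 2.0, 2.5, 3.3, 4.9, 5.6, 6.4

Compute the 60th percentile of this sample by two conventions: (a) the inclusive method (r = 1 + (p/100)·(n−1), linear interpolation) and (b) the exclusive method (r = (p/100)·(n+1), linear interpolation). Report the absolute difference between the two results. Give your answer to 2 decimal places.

n = 8.
(a) r = 5.2; between ranks 5 (3.3) and 6 (4.9): 3.62.
(b) r = 5.4; between ranks 5 (3.3) and 6 (4.9): 3.94.
|3.62 − 3.94| = 0.32.

0.32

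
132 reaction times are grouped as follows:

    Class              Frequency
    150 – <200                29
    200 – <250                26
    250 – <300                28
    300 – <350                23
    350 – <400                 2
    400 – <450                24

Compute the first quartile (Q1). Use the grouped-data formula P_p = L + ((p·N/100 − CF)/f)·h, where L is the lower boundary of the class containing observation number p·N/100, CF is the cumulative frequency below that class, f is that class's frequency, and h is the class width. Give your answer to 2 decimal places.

N = 132; target position k = 25/100 · 132 = 33.
Cumulative frequencies: 29, 55, 83, 106, 108, 132.
Observation 33 falls in the class 200 – <250.
L = 200, CF = 29, f = 26, h = 50.
P25 = 200 + ((33 − 29)/26)·50 = 200 + 7.69231 = 207.692.

207.69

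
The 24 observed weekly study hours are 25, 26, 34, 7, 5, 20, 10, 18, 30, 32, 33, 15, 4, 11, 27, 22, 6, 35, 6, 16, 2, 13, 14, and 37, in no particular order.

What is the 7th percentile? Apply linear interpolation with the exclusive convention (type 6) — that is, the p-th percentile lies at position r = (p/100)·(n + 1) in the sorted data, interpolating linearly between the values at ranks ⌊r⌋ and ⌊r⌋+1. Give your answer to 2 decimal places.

Sorted: 2, 4, 5, 6, 6, 7, 10, 11, 13, 14, 15, 16, 18, 20, 22, 25, 26, 27, 30, 32, 33, 34, 35, 37.
n = 24.
r = (7/100)·(24 + 1) = 1.75.
Rank 1 is 2 and rank 2 is 4.
Interpolate: 2 + 0.75·(4 − 2) = 2 + 0.75·2 = 3.5.

3.50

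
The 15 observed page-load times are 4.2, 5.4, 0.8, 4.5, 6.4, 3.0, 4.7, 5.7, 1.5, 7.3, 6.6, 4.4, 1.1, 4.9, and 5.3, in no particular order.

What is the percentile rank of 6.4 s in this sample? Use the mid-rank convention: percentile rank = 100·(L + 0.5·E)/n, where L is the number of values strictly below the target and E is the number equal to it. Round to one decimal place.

Sorted: 0.8, 1.1, 1.5, 3.0, 4.2, 4.4, 4.5, 4.7, 4.9, 5.3, 5.4, 5.7, 6.4, 6.6, 7.3.
Count below 6.4: L = 12; count equal: E = 1; n = 15.
Percentile rank = 100·(12 + 0.5·1)/15 = 100·12.5/15 = 83.33.

83.3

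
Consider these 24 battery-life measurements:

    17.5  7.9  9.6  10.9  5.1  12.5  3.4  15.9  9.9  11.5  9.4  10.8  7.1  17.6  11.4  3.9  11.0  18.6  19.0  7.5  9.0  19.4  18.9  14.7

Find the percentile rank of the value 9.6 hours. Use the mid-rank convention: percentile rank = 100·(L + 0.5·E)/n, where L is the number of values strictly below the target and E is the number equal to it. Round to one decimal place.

35.4

Sorted: 3.4, 3.9, 5.1, 7.1, 7.5, 7.9, 9.0, 9.4, 9.6, 9.9, 10.8, 10.9, 11.0, 11.4, 11.5, 12.5, 14.7, 15.9, 17.5, 17.6, 18.6, 18.9, 19.0, 19.4.
Count below 9.6: L = 8; count equal: E = 1; n = 24.
Percentile rank = 100·(8 + 0.5·1)/24 = 100·8.5/24 = 35.42.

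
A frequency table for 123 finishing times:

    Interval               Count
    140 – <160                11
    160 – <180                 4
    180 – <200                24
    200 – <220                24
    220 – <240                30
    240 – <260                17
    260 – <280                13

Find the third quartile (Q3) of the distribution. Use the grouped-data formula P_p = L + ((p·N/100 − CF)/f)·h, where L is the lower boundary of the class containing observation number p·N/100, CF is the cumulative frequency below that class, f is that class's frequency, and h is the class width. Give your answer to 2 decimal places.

239.50

N = 123; target position k = 75/100 · 123 = 92.25.
Cumulative frequencies: 11, 15, 39, 63, 93, 110, 123.
Observation 92.25 falls in the class 220 – <240.
L = 220, CF = 63, f = 30, h = 20.
P75 = 220 + ((92.25 − 63)/30)·20 = 220 + 19.5 = 239.5.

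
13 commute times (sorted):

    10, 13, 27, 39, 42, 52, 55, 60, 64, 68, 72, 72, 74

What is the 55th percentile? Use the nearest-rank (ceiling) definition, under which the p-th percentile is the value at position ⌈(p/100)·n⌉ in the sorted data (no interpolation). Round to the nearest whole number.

n = 13.
Position = ⌈55/100 · 13⌉ = ⌈7.15⌉ = 8.
The value at rank 8 is 60.

60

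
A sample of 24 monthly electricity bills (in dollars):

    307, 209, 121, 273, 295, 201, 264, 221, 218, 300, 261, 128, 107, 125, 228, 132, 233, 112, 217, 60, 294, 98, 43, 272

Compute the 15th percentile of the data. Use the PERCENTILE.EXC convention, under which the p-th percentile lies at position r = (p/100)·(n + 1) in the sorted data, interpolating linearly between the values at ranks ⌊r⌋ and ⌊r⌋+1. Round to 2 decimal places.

Sorted: 43, 60, 98, 107, 112, 121, 125, 128, 132, 201, 209, 217, 218, 221, 228, 233, 261, 264, 272, 273, 294, 295, 300, 307.
n = 24.
r = (15/100)·(24 + 1) = 3.75.
Rank 3 is 98 and rank 4 is 107.
Interpolate: 98 + 0.75·(107 − 98) = 98 + 0.75·9 = 104.75.

104.75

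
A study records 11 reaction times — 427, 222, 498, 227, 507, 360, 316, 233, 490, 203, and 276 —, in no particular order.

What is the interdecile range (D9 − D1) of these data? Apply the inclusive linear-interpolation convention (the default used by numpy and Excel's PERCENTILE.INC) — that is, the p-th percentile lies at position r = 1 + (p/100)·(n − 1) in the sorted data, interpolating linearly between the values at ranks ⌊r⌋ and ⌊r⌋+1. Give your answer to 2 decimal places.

Sorted: 203, 222, 227, 233, 276, 316, 360, 427, 490, 498, 507.
n = 11.
P10: r = 2 (integer) → 222.
P90: r = 10 (integer) → 498.
Difference: 498 − 222 = 276.

276.00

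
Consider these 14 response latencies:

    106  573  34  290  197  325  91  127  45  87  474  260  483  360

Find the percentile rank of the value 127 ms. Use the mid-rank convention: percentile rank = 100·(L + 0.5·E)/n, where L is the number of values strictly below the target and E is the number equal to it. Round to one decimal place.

39.3

Sorted: 34, 45, 87, 91, 106, 127, 197, 260, 290, 325, 360, 474, 483, 573.
Count below 127: L = 5; count equal: E = 1; n = 14.
Percentile rank = 100·(5 + 0.5·1)/14 = 100·5.5/14 = 39.29.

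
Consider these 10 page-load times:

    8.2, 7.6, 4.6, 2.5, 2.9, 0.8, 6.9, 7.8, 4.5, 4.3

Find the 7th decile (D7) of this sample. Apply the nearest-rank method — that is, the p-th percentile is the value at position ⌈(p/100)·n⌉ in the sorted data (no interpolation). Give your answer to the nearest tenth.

Sorted: 0.8, 2.5, 2.9, 4.3, 4.5, 4.6, 6.9, 7.6, 7.8, 8.2.
n = 10.
Position = ⌈70/100 · 10⌉ = ⌈7⌉ = 7.
The value at rank 7 is 6.9.

6.9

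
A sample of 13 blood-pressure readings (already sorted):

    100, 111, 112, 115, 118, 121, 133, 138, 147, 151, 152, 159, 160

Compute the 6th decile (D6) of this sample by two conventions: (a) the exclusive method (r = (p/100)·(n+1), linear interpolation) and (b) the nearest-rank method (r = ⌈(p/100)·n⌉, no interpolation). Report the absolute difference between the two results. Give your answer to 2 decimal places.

n = 13.
(a) r = 8.4; between ranks 8 (138) and 9 (147): 141.6.
(b) the nearest-rank method: rank 8 → 138.
|141.6 − 138| = 3.6.

3.60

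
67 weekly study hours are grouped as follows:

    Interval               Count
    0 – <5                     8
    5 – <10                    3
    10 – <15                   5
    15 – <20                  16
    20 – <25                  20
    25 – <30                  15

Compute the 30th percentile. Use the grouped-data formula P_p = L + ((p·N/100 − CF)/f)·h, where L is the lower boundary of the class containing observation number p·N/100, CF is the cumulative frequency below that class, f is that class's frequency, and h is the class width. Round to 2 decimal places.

16.28

N = 67; target position k = 30/100 · 67 = 20.1.
Cumulative frequencies: 8, 11, 16, 32, 52, 67.
Observation 20.1 falls in the class 15 – <20.
L = 15, CF = 16, f = 16, h = 5.
P30 = 15 + ((20.1 − 16)/16)·5 = 15 + 1.28125 = 16.2812.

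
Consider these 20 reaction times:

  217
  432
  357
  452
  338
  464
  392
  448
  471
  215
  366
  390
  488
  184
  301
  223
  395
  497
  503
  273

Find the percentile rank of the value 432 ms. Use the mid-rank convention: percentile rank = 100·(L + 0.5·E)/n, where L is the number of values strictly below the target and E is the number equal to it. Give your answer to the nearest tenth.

Sorted: 184, 215, 217, 223, 273, 301, 338, 357, 366, 390, 392, 395, 432, 448, 452, 464, 471, 488, 497, 503.
Count below 432: L = 12; count equal: E = 1; n = 20.
Percentile rank = 100·(12 + 0.5·1)/20 = 100·12.5/20 = 62.5.

62.5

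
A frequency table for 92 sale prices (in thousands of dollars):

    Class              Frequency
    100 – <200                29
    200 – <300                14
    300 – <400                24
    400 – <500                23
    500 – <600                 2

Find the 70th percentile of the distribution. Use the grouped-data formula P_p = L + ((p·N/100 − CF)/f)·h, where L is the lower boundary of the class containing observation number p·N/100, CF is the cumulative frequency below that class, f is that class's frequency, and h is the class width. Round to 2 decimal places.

N = 92; target position k = 70/100 · 92 = 64.4.
Cumulative frequencies: 29, 43, 67, 90, 92.
Observation 64.4 falls in the class 300 – <400.
L = 300, CF = 43, f = 24, h = 100.
P70 = 300 + ((64.4 − 43)/24)·100 = 300 + 89.1667 = 389.167.

389.17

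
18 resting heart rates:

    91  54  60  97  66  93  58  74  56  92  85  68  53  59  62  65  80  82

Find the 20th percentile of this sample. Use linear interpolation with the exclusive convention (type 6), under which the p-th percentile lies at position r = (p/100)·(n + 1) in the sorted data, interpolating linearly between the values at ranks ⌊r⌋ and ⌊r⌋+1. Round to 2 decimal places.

Sorted: 53, 54, 56, 58, 59, 60, 62, 65, 66, 68, 74, 80, 82, 85, 91, 92, 93, 97.
n = 18.
r = (20/100)·(18 + 1) = 3.8.
Rank 3 is 56 and rank 4 is 58.
Interpolate: 56 + 0.8·(58 − 56) = 56 + 0.8·2 = 57.6.

57.60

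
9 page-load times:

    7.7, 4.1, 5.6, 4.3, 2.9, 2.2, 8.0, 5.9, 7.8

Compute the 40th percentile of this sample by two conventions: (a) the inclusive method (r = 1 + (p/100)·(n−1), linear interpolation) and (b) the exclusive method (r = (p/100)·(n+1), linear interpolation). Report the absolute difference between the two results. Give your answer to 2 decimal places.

0.26

Sorted: 2.2, 2.9, 4.1, 4.3, 5.6, 5.9, 7.7, 7.8, 8.0.
n = 9.
(a) r = 4.2; between ranks 4 (4.3) and 5 (5.6): 4.56.
(b) r = 4 → value at rank 4 = 4.3.
|4.56 − 4.3| = 0.26.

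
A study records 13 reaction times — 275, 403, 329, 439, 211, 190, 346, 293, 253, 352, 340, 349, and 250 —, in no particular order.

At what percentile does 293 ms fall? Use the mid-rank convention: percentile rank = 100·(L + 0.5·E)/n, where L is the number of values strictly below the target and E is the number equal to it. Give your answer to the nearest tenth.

42.3

Sorted: 190, 211, 250, 253, 275, 293, 329, 340, 346, 349, 352, 403, 439.
Count below 293: L = 5; count equal: E = 1; n = 13.
Percentile rank = 100·(5 + 0.5·1)/13 = 100·5.5/13 = 42.31.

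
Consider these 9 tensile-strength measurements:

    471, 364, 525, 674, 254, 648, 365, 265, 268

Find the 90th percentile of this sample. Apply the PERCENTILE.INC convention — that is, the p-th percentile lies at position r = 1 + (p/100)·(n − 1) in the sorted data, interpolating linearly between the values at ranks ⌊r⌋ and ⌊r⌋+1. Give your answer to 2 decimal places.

Sorted: 254, 265, 268, 364, 365, 471, 525, 648, 674.
n = 9.
r = 1 + (90/100)·(9 − 1) = 1 + 7.2 = 8.2.
Rank 8 is 648 and rank 9 is 674.
Interpolate: 648 + 0.2·(674 − 648) = 648 + 0.2·26 = 653.2.

653.20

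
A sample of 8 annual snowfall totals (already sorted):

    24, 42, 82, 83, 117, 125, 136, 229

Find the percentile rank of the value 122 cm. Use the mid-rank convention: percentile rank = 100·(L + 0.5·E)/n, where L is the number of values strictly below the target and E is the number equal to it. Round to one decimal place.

62.5

Count below 122: L = 5; count equal: E = 0; n = 8.
Percentile rank = 100·(5 + 0.5·0)/8 = 100·5/8 = 62.5.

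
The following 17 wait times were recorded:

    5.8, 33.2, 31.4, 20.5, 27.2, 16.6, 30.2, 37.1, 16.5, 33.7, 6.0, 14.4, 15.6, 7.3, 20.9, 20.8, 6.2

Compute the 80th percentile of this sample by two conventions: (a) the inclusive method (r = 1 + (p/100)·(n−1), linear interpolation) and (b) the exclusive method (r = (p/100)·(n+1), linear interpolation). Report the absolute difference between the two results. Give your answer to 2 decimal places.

0.96

Sorted: 5.8, 6.0, 6.2, 7.3, 14.4, 15.6, 16.5, 16.6, 20.5, 20.8, 20.9, 27.2, 30.2, 31.4, 33.2, 33.7, 37.1.
n = 17.
(a) r = 13.8; between ranks 13 (30.2) and 14 (31.4): 31.16.
(b) r = 14.4; between ranks 14 (31.4) and 15 (33.2): 32.12.
|31.16 − 32.12| = 0.96.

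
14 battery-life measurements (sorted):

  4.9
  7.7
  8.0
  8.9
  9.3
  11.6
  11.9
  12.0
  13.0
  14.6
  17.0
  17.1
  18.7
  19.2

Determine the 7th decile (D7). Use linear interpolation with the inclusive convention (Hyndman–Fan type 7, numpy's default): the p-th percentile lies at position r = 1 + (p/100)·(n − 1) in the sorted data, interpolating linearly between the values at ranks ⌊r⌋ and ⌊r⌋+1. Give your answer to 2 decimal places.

n = 14.
r = 1 + (70/100)·(14 − 1) = 1 + 9.1 = 10.1.
Rank 10 is 14.6 and rank 11 is 17.0.
Interpolate: 14.6 + 0.1·(17.0 − 14.6) = 14.6 + 0.1·2.4 = 14.84.

14.84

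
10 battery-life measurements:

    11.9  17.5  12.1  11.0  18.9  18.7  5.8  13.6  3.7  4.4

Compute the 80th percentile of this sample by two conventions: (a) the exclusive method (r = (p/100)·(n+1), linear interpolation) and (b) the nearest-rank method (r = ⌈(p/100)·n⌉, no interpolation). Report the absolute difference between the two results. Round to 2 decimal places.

0.96

Sorted: 3.7, 4.4, 5.8, 11.0, 11.9, 12.1, 13.6, 17.5, 18.7, 18.9.
n = 10.
(a) r = 8.8; between ranks 8 (17.5) and 9 (18.7): 18.46.
(b) the nearest-rank method: rank 8 → 17.5.
|18.46 − 17.5| = 0.96.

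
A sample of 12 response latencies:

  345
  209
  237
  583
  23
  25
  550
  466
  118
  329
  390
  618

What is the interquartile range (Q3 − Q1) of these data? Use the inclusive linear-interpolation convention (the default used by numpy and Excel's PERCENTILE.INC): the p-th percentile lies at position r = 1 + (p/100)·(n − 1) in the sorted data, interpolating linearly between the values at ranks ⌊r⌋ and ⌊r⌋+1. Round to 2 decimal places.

Sorted: 23, 25, 118, 209, 237, 329, 345, 390, 466, 550, 583, 618.
n = 12.
P25: r = 3.75; ranks 3–4 are 118, 209; interpolating gives 186.25.
P75: r = 9.25; ranks 9–10 are 466, 550; interpolating gives 487.
Difference: 487 − 186.25 = 300.75.

300.75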